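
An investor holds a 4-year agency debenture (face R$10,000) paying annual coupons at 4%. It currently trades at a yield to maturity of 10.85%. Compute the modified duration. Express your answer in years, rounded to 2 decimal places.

3.38 years

Periodic yield y = 0.1085. First find Macaulay duration:
  t   CF        PV=CF/(1+0.1085)^t    t·PV
  1       400.00       360.8480       360.8480
  2       400.00       325.5282       651.0564
  3       400.00       293.6655       880.9964
  4    10,400.00     6,887.9589    27,551.8358
  Σ                  7,868.0006    29,444.7366
P = 7,868.0006; Macaulay duration = 29,444.7366 / 7,868.0006 = 3.74234 years.
Modified duration = D_Mac / (1 + y) = 3.74234 / 1.1085 = 3.37604 years.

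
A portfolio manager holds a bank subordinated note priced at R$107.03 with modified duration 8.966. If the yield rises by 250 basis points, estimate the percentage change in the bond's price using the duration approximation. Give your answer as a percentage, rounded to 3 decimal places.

Duration approximation: ΔP/P ≈ -D_mod · Δy = -8.966 × (+0.025) = -0.224150.
As a percentage: -22.4150%.

-22.415%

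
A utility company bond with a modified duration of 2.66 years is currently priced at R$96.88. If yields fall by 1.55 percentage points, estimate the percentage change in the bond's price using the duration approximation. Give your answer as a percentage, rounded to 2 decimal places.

+4.12%

Duration approximation: ΔP/P ≈ -D_mod · Δy = -2.66 × (-0.0155) = +0.041230.
As a percentage: +4.1230%.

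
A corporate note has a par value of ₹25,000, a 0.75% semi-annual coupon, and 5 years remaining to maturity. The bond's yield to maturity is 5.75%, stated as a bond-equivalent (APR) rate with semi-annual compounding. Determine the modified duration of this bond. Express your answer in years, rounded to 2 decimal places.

4.77 years

Periodic yield y = 0.02875. First find Macaulay duration:
  t   CF        PV=CF/(1+0.02875)^t    t·PV
  1        93.75        91.1300        91.1300
  2        93.75        88.5832       177.1665
  3        93.75        86.1076       258.3229
  4        93.75        83.7012       334.8050
  5        93.75        81.3621       406.8104
  6        93.75        79.0883       474.5297
  7        93.75        76.8780       538.1463
  8        93.75        74.7296       597.8366
  9        93.75        72.6411       653.7702
  10   25,093.75    18,900.2298   189,002.2981
  Σ                 19,634.4511   192,534.8157
P = 19,634.4511; Macaulay duration = 192,534.8157 / 19,634.4511 = 9.80597 half-year periods = 4.90298 years.
Modified duration = D_Mac / (1 + y) = 4.90298 / 1.02875 = 4.76596 years.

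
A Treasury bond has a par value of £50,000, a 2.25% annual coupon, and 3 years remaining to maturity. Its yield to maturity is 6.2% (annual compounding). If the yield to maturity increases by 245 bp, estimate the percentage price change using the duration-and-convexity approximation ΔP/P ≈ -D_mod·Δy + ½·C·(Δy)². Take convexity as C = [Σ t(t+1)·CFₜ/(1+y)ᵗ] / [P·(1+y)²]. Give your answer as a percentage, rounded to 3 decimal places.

With y = 0.062:
  t   CF        PV=CF/(1+0.062)^t    t·PV        t(t+1)·PV
  1     1,125.00     1,059.3220     1,059.3220       2,118.6441
  2     1,125.00       997.4784     1,994.9567       5,984.8702
  3    51,125.00    42,683.4751   128,050.4254     512,201.7015
  Σ                 44,740.2755   131,104.7042     520,305.2158
P = 44,740.2755; D_Mac = 2.93035 yrs; D_mod = 2.75928 yrs; C = 10.31123.
Duration effect: -2.75928 × (+0.0245) = -0.067602
Convexity effect: 0.5 × 10.31123 × (0.0245)² = +0.0030947
ΔP/P ≈ -0.067602 + 0.0030947 = -0.064508 = -6.4508%.

-6.451%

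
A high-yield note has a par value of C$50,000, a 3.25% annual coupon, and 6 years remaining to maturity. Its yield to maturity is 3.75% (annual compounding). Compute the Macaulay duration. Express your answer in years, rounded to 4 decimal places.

5.5400 years

Periodic yield y = 0.0375. Discount each cash flow and weight by its year:
  t   CF        PV=CF/(1+0.0375)^t    t·PV
  1     1,625.00     1,566.2651     1,566.2651
  2     1,625.00     1,509.6531     3,019.3061
  3     1,625.00     1,455.0873     4,365.2619
  4     1,625.00     1,402.4938     5,609.9751
  5     1,625.00     1,351.8012     6,759.0062
  6    51,625.00    41,393.4317   248,360.5899
  Σ                 48,678.7321   269,680.4043
Price P = Σ PV = 48,678.7321.
Macaulay duration = Σ(t·PV) / P = 269,680.4043 / 48,678.7321 = 5.54000 years.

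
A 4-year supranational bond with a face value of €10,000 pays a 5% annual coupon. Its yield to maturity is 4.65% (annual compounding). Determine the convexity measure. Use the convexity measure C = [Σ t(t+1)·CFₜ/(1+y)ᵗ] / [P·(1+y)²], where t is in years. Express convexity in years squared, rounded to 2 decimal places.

With y = 0.0465:
  t   CF        PV=CF/(1+0.0465)^t    t·PV        t(t+1)·PV
  1       500.00       477.7831       477.7831         955.5662
  2       500.00       456.5534       913.1067       2,739.3201
  3       500.00       436.2669     1,308.8008       5,235.2033
  4    10,500.00     8,754.5206    35,018.0824     175,090.4118
  Σ                 10,125.1240    37,717.7730     184,020.5014
P = 10,125.1240.
Convexity = Σ t(t+1)·PV / [P·(1+y)²] = 184,020.5014 / (10,125.1240 × 1.095162) = 16.59539.

16.60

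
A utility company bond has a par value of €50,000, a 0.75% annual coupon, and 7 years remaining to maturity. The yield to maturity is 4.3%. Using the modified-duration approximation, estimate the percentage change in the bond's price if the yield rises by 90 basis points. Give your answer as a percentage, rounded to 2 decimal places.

Periodic yield y = 0.043. Modified duration first:
  t   CF        PV=CF/(1+0.043)^t    t·PV
  1       375.00       359.5398       359.5398
  2       375.00       344.7170       689.4339
  3       375.00       330.5052       991.5157
  4       375.00       316.8794     1,267.5177
  5       375.00       303.8154     1,519.0768
  6       375.00       291.2899     1,747.7394
  7    50,375.00    37,516.7233   262,617.0631
  Σ                 39,463.4700   269,191.8863
P = 39,463.4700; D_Mac = 6.82129 yrs; D_mod = 6.82129/(1+0.043) = 6.54007 yrs.
ΔP/P ≈ -D_mod · Δy = -6.54007 × (+0.009) = -0.058861 = -5.8861%.

-5.89%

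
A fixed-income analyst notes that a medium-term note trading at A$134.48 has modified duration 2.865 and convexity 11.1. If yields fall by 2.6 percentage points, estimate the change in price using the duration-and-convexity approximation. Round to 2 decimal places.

+A$10.52

Duration effect: -D_mod·Δy = -2.865 × (-0.026) = +0.074490
Convexity effect: ½·C·(Δy)² = 0.5 × 11.1 × (-0.026)² = +0.0037518
ΔP/P ≈ +0.074490 + 0.0037518 = +0.0782418
ΔP ≈ 134.48 × (+0.0782418) = +10.521957264.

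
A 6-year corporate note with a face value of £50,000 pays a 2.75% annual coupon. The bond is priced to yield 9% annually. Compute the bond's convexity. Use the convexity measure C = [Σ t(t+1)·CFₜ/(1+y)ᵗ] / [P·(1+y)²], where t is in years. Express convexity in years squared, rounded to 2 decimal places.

With y = 0.09:
  t   CF        PV=CF/(1+0.09)^t    t·PV        t(t+1)·PV
  1     1,375.00     1,261.4679     1,261.4679       2,522.9358
  2     1,375.00     1,157.3100     2,314.6200       6,943.8599
  3     1,375.00     1,061.7523     3,185.2569      12,741.0274
  4     1,375.00       974.0847     3,896.3387      19,481.6933
  5     1,375.00       893.6557     4,468.2783      26,809.6697
  6    51,375.00    30,633.2339   183,799.4035   1,286,595.8246
  Σ                 35,981.5044   198,925.3652   1,355,095.0107
P = 35,981.5044.
Convexity = Σ t(t+1)·PV / [P·(1+y)²] = 1,355,095.0107 / (35,981.5044 × 1.188100) = 31.69841.

31.70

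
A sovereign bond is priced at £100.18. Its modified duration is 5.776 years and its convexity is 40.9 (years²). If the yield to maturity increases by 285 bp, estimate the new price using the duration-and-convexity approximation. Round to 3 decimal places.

£85.353

Duration effect: -D_mod·Δy = -5.776 × (+0.0285) = -0.164616
Convexity effect: ½·C·(Δy)² = 0.5 × 40.9 × (0.0285)² = +0.0166105125
ΔP/P ≈ -0.164616 + 0.0166105125 = -0.1480054875
New price ≈ 100.18 × (1 - 0.1480054875) = 85.35281026225.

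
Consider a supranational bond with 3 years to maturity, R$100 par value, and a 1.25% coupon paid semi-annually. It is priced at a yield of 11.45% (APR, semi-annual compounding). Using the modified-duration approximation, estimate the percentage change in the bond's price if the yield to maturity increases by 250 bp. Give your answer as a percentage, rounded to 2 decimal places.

Periodic yield y = 0.05725. Modified duration first:
  t   CF        PV=CF/(1+0.05725)^t    t·PV
  1        0.625         0.5912         0.5912
  2        0.625         0.5591         1.1183
  3        0.625         0.5289         1.5866
  4        0.625         0.5002         2.0009
  5        0.625         0.4731         2.3657
  6      100.625        72.0510       432.3057
  Σ                     74.7035       439.9684
P = 74.7035; D_Mac = 5.88953 half-year periods = 2.94476 yrs; D_mod = 2.94476/(1+0.05725) = 2.78531 yrs.
ΔP/P ≈ -D_mod · Δy = -2.78531 × (+0.025) = -0.069633 = -6.9633%.

-6.96%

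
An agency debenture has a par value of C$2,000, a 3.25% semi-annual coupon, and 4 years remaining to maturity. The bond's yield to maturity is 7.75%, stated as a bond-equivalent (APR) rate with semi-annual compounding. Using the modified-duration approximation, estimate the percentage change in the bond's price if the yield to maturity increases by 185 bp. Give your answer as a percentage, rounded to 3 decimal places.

Periodic yield y = 0.03875. Modified duration first:
  t   CF        PV=CF/(1+0.03875)^t    t·PV
  1        32.50        31.2876        31.2876
  2        32.50        30.1204        60.2409
  3        32.50        28.9968        86.9904
  4        32.50        27.9151       111.6604
  5        32.50        26.8737       134.3687
  6        32.50        25.8712       155.2274
  7        32.50        24.9061       174.3429
  8     2,032.50     1,499.4855    11,995.8837
  Σ                  1,695.4565    12,750.0020
P = 1,695.4565; D_Mac = 7.52010 half-year periods = 3.76005 yrs; D_mod = 3.76005/(1+0.03875) = 3.61978 yrs.
ΔP/P ≈ -D_mod · Δy = -3.61978 × (+0.0185) = -0.066966 = -6.6966%.

-6.697%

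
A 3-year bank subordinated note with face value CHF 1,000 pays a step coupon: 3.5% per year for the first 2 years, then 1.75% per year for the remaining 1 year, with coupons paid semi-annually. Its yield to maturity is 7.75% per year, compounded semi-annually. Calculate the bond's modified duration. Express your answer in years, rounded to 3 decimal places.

2.760 years

Periodic yield y = 0.03875. First find Macaulay duration:
  t   CF        PV=CF/(1+0.03875)^t    t·PV
  1        17.50        16.8472        16.8472
  2        17.50        16.2187        32.4374
  3        17.50        15.6137        46.8410
  4        17.50        15.0312        60.1248
  5         8.75         7.2352        36.1762
  6     1,008.75       803.0033     4,818.0198
  Σ                    873.9493     5,010.4464
P = 873.9493; Macaulay duration = 5,010.4464 / 873.9493 = 5.73311 half-year periods = 2.86655 years.
Modified duration = D_Mac / (1 + y) = 2.86655 / 1.03875 = 2.75962 years.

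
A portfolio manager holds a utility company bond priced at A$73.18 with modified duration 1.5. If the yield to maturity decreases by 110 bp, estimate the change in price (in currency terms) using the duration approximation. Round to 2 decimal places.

Duration approximation: ΔP/P ≈ -D_mod · Δy = -1.5 × (-0.011) = +0.016500.
ΔP ≈ 73.18 × (+0.016500) = +1.20747.

+A$1.21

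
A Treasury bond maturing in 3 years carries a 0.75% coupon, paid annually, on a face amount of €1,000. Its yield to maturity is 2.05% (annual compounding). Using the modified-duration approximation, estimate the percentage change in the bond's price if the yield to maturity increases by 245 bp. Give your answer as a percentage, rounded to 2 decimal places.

Periodic yield y = 0.0205. Modified duration first:
  t   CF        PV=CF/(1+0.0205)^t    t·PV
  1         7.50         7.3493         7.3493
  2         7.50         7.2017        14.4034
  3     1,007.50       947.9950     2,843.9849
  Σ                    962.5460     2,865.7376
P = 962.5460; D_Mac = 2.97725 yrs; D_mod = 2.97725/(1+0.0205) = 2.91744 yrs.
ΔP/P ≈ -D_mod · Δy = -2.91744 × (+0.0245) = -0.071477 = -7.1477%.

-7.15%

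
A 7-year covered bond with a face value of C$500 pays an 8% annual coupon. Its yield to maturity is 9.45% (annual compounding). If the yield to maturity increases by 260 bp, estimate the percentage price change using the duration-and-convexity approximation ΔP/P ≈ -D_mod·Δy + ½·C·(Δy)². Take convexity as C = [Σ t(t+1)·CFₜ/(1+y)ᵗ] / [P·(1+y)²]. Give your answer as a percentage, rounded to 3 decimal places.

With y = 0.0945:
  t   CF        PV=CF/(1+0.0945)^t    t·PV        t(t+1)·PV
  1        40.00        36.5464        36.5464          73.0927
  2        40.00        33.3909        66.7819         200.3456
  3        40.00        30.5079        91.5238         366.0951
  4        40.00        27.8738       111.4954         557.4770
  5        40.00        25.4672       127.3360         764.0159
  6        40.00        23.2683       139.6100         977.2703
  7       540.00       287.0010     2,009.0069      16,072.0556
  Σ                    464.0556     2,582.3004      19,010.3521
P = 464.0556; D_Mac = 5.56464 yrs; D_mod = 5.08418 yrs; C = 34.19705.
Duration effect: -5.08418 × (+0.026) = -0.132189
Convexity effect: 0.5 × 34.19705 × (0.026)² = +0.0115586
ΔP/P ≈ -0.132189 + 0.0115586 = -0.120630 = -12.0630%.

-12.063%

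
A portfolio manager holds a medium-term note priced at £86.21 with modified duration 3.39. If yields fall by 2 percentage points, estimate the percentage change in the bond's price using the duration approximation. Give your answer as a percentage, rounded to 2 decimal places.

+6.78%

Duration approximation: ΔP/P ≈ -D_mod · Δy = -3.39 × (-0.02) = +0.067800.
As a percentage: +6.7800%.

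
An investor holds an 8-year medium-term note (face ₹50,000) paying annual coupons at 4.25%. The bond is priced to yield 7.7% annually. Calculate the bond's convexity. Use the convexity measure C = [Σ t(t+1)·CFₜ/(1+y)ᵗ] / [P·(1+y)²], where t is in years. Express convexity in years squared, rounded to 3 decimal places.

With y = 0.077:
  t   CF        PV=CF/(1+0.077)^t    t·PV        t(t+1)·PV
  1     2,125.00     1,973.0734     1,973.0734       3,946.1467
  2     2,125.00     1,832.0087     3,664.0174      10,992.0521
  3     2,125.00     1,701.0294     5,103.0883      20,412.3530
  4     2,125.00     1,579.4145     6,317.6580      31,588.2900
  5     2,125.00     1,466.4944     7,332.4722      43,994.8329
  6     2,125.00     1,361.6476     8,169.8854      57,189.1978
  7     2,125.00     1,264.2967     8,850.0770      70,800.6163
  8    52,125.00    28,795.2227   230,361.7816   2,073,256.0340
  Σ                 39,973.1874   271,772.0531   2,312,179.5229
P = 39,973.1874.
Convexity = Σ t(t+1)·PV / [P·(1+y)²] = 2,312,179.5229 / (39,973.1874 × 1.159929) = 49.86793.

49.868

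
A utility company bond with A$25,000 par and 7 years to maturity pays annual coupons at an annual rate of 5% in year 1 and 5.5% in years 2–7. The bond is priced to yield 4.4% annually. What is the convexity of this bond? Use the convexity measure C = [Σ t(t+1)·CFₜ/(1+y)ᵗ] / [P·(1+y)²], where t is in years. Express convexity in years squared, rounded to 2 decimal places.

42.16

With y = 0.044:
  t   CF        PV=CF/(1+0.044)^t    t·PV        t(t+1)·PV
  1     1,250.00     1,197.3180     1,197.3180       2,394.6360
  2     1,375.00     1,261.5420     2,523.0839       7,569.2518
  3     1,375.00     1,208.3735     3,625.1206      14,500.4823
  4     1,375.00     1,157.4459     4,629.7836      23,148.9181
  5     1,375.00     1,108.6647     5,543.3233      33,259.9399
  6     1,375.00     1,061.9393     6,371.6360      44,601.4519
  7    26,375.00    19,511.4245   136,579.9715   1,092,639.7717
  Σ                 26,506.7079   160,470.2369   1,218,114.4518
P = 26,506.7079.
Convexity = Σ t(t+1)·PV / [P·(1+y)²] = 1,218,114.4518 / (26,506.7079 × 1.089936) = 42.16298.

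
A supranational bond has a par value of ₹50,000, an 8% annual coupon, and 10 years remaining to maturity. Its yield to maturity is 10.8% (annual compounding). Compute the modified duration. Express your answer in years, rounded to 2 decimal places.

Periodic yield y = 0.108. First find Macaulay duration:
  t   CF        PV=CF/(1+0.108)^t    t·PV
  1     4,000.00     3,610.1083     3,610.1083
  2     4,000.00     3,258.2205     6,516.4410
  3     4,000.00     2,940.6322     8,821.8966
  4     4,000.00     2,654.0002    10,616.0008
  5     4,000.00     2,395.3070    11,976.5352
  6     4,000.00     2,161.8295    12,970.9767
  7     4,000.00     1,951.1096    13,657.7673
  8     4,000.00     1,760.9293    14,087.4340
  9     4,000.00     1,589.2863    14,303.5770
  10   54,000.00    19,364.0482   193,640.4824
  Σ                 41,685.4711   290,201.2192
P = 41,685.4711; Macaulay duration = 290,201.2192 / 41,685.4711 = 6.96169 years.
Modified duration = D_Mac / (1 + y) = 6.96169 / 1.108 = 6.28311 years.

6.28 years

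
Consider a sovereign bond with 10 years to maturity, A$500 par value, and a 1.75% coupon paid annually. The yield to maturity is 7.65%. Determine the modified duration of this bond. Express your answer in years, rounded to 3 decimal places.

Periodic yield y = 0.0765. First find Macaulay duration:
  t   CF        PV=CF/(1+0.0765)^t    t·PV
  1         8.75         8.1282         8.1282
  2         8.75         7.5506        15.1011
  3         8.75         7.0140        21.0420
  4         8.75         6.5156        26.0623
  5         8.75         6.0525        30.2627
  6         8.75         5.6224        33.7346
  7         8.75         5.2229        36.5601
  8         8.75         4.8517        38.8138
  9         8.75         4.5069        40.5625
  10      508.75       243.4244     2,434.2438
  Σ                    298.8892     2,684.5111
P = 298.8892; Macaulay duration = 2,684.5111 / 298.8892 = 8.98163 years.
Modified duration = D_Mac / (1 + y) = 8.98163 / 1.0765 = 8.34336 years.

8.343 years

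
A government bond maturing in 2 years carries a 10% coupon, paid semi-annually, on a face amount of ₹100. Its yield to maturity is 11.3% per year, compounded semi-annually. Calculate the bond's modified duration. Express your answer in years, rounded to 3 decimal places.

1.760 years

Periodic yield y = 0.0565. First find Macaulay duration:
  t   CF        PV=CF/(1+0.0565)^t    t·PV
  1         5.00         4.7326         4.7326
  2         5.00         4.4795         8.9590
  3         5.00         4.2400        12.7199
  4       105.00        84.2774       337.1097
  Σ                     97.7295       363.5212
P = 97.7295; Macaulay duration = 363.5212 / 97.7295 = 3.71967 half-year periods = 1.85983 years.
Modified duration = D_Mac / (1 + y) = 1.85983 / 1.0565 = 1.76037 years.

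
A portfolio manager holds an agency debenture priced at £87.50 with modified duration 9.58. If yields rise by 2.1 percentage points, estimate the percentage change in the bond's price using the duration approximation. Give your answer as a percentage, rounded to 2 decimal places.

Duration approximation: ΔP/P ≈ -D_mod · Δy = -9.58 × (+0.021) = -0.201180.
As a percentage: -20.1180%.

-20.12%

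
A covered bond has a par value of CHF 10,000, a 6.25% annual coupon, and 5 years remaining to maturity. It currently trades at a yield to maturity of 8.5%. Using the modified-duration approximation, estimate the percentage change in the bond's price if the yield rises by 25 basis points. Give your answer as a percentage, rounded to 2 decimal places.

-1.02%

Periodic yield y = 0.085. Modified duration first:
  t   CF        PV=CF/(1+0.085)^t    t·PV
  1       625.00       576.0369       576.0369
  2       625.00       530.9096     1,061.8191
  3       625.00       489.3176     1,467.9527
  4       625.00       450.9839     1,803.9357
  5    10,625.00     7,066.1076    35,330.5381
  Σ                  9,113.3555    40,240.2825
P = 9,113.3555; D_Mac = 4.41553 yrs; D_mod = 4.41553/(1+0.085) = 4.06961 yrs.
ΔP/P ≈ -D_mod · Δy = -4.06961 × (+0.0025) = -0.010174 = -1.0174%.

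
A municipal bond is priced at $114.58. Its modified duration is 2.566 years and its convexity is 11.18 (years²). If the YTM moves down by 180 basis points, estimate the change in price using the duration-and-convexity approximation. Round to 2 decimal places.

+$5.50

Duration effect: -D_mod·Δy = -2.566 × (-0.018) = +0.046188
Convexity effect: ½·C·(Δy)² = 0.5 × 11.18 × (-0.018)² = +0.00181116
ΔP/P ≈ +0.046188 + 0.00181116 = +0.04799916
ΔP ≈ 114.58 × (+0.04799916) = +5.4997437528.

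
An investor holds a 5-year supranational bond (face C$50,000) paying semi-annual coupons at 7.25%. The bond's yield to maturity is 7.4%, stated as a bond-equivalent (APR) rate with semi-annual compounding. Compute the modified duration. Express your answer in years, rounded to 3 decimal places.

Periodic yield y = 0.037. First find Macaulay duration:
  t   CF        PV=CF/(1+0.037)^t    t·PV
  1     1,812.50     1,747.8303     1,747.8303
  2     1,812.50     1,685.4680     3,370.9359
  3     1,812.50     1,625.3307     4,875.9922
  4     1,812.50     1,567.3392     6,269.3567
  5     1,812.50     1,511.4168     7,557.0838
  6     1,812.50     1,457.4896     8,744.9378
  7     1,812.50     1,405.4866     9,838.4065
  8     1,812.50     1,355.3391    10,842.7127
  9     1,812.50     1,306.9808    11,762.8272
  10   51,812.50    36,028.5666   360,285.6660
  Σ                 49,691.2477   425,295.7491
P = 49,691.2477; Macaulay duration = 425,295.7491 / 49,691.2477 = 8.55877 half-year periods = 4.27938 years.
Modified duration = D_Mac / (1 + y) = 4.27938 / 1.037 = 4.12670 years.

4.127 years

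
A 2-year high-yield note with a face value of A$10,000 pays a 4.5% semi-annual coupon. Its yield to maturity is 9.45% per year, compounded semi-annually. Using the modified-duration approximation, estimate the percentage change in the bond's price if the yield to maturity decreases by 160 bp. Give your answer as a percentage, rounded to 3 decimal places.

+2.951%

Periodic yield y = 0.04725. Modified duration first:
  t   CF        PV=CF/(1+0.04725)^t    t·PV
  1       225.00       214.8484       214.8484
  2       225.00       205.1548       410.3097
  3       225.00       195.8986       587.6959
  4    10,225.00     8,500.8400    34,003.3599
  Σ                  9,116.7419    35,216.2139
P = 9,116.7419; D_Mac = 3.86281 half-year periods = 1.93140 yrs; D_mod = 1.93140/(1+0.04725) = 1.84426 yrs.
ΔP/P ≈ -D_mod · Δy = -1.84426 × (-0.016) = +0.029508 = +2.9508%.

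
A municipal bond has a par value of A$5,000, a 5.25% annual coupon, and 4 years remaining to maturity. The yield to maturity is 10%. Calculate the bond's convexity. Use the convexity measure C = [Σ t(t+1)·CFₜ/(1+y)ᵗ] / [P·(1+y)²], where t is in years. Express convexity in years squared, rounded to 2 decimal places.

14.80

With y = 0.1:
  t   CF        PV=CF/(1+0.1)^t    t·PV        t(t+1)·PV
  1       262.50       238.6364       238.6364         477.2727
  2       262.50       216.9421       433.8843       1,301.6529
  3       262.50       197.2201       591.6604       2,366.6416
  4     5,262.50     3,594.3583    14,377.4332      71,887.1662
  Σ                  4,247.1570    15,641.6143      76,032.7334
P = 4,247.1570.
Convexity = Σ t(t+1)·PV / [P·(1+y)²] = 76,032.7334 / (4,247.1570 × 1.210000) = 14.79507.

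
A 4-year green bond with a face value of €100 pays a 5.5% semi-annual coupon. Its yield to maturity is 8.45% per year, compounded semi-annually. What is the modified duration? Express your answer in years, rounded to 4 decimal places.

Periodic yield y = 0.04225. First find Macaulay duration:
  t   CF        PV=CF/(1+0.04225)^t    t·PV
  1         2.75         2.6385         2.6385
  2         2.75         2.5316         5.0631
  3         2.75         2.4289         7.2868
  4         2.75         2.3305         9.3219
  5         2.75         2.2360        11.1800
  6         2.75         2.1454        12.8722
  7         2.75         2.0584        14.4088
  8       102.75        73.7915       590.3324
  Σ                     90.1608       653.1038
P = 90.1608; Macaulay duration = 653.1038 / 90.1608 = 7.24376 half-year periods = 3.62188 years.
Modified duration = D_Mac / (1 + y) = 3.62188 / 1.04225 = 3.47506 years.

3.4751 years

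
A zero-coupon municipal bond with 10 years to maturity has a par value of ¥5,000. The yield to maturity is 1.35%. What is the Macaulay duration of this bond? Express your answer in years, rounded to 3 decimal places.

10.000 years

A zero-coupon bond has a single cash flow at maturity, so its Macaulay duration equals its maturity: 10 years.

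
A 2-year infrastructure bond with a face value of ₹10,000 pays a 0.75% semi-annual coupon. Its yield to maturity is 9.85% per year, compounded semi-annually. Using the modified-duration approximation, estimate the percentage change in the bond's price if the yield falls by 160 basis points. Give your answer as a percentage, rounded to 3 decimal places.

Periodic yield y = 0.04925. Modified duration first:
  t   CF        PV=CF/(1+0.04925)^t    t·PV
  1        37.50        35.7398        35.7398
  2        37.50        34.0622        68.1245
  3        37.50        32.4634        97.3903
  4    10,037.50     8,281.5122    33,126.0489
  Σ                  8,383.7777    33,327.3034
P = 8,383.7777; D_Mac = 3.97521 half-year periods = 1.98761 yrs; D_mod = 1.98761/(1+0.04925) = 1.89431 yrs.
ΔP/P ≈ -D_mod · Δy = -1.89431 × (-0.016) = +0.030309 = +3.0309%.

+3.031%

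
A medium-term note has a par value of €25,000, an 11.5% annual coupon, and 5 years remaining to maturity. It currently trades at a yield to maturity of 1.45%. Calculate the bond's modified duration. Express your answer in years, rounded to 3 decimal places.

4.185 years

Periodic yield y = 0.0145. First find Macaulay duration:
  t   CF        PV=CF/(1+0.0145)^t    t·PV
  1     2,875.00     2,833.9083     2,833.9083
  2     2,875.00     2,793.4040     5,586.8079
  3     2,875.00     2,753.4785     8,260.4356
  4     2,875.00     2,714.1237    10,856.4950
  5    27,875.00    25,939.0830   129,695.4151
  Σ                 37,033.9976   157,233.0619
P = 37,033.9976; Macaulay duration = 157,233.0619 / 37,033.9976 = 4.24564 years.
Modified duration = D_Mac / (1 + y) = 4.24564 / 1.0145 = 4.18496 years.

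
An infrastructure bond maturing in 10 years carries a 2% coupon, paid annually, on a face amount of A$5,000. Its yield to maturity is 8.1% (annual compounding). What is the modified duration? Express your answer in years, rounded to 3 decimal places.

8.179 years

Periodic yield y = 0.081. First find Macaulay duration:
  t   CF        PV=CF/(1+0.081)^t    t·PV
  1       100.00        92.5069        92.5069
  2       100.00        85.5753       171.1507
  3       100.00        79.1631       237.4894
  4       100.00        73.2314       292.9255
  5       100.00        67.7441       338.7205
  6       100.00        62.6680       376.0080
  7       100.00        57.9722       405.8057
  8       100.00        53.6284       429.0268
  9       100.00        49.6099       446.4895
  10    5,100.00     2,340.5247    23,405.2474
  Σ                  2,962.6242    26,195.3705
P = 2,962.6242; Macaulay duration = 26,195.3705 / 2,962.6242 = 8.84195 years.
Modified duration = D_Mac / (1 + y) = 8.84195 / 1.081 = 8.17942 years.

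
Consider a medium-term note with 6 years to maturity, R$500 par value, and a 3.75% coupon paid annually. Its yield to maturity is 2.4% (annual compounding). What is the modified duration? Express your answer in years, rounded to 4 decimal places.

Periodic yield y = 0.024. First find Macaulay duration:
  t   CF        PV=CF/(1+0.024)^t    t·PV
  1        18.75        18.3105        18.3105
  2        18.75        17.8814        35.7628
  3        18.75        17.4623        52.3869
  4        18.75        17.0530        68.2121
  5        18.75        16.6533        83.2667
  6       518.75       449.9439     2,699.6634
  Σ                    537.3045     2,957.6025
P = 537.3045; Macaulay duration = 2,957.6025 / 537.3045 = 5.50452 years.
Modified duration = D_Mac / (1 + y) = 5.50452 / 1.024 = 5.37551 years.

5.3755 years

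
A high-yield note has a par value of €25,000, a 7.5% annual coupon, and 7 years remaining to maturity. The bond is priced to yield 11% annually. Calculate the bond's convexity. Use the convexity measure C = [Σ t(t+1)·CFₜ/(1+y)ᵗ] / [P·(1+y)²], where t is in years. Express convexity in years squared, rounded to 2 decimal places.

33.20

With y = 0.11:
  t   CF        PV=CF/(1+0.11)^t    t·PV        t(t+1)·PV
  1     1,875.00     1,689.1892     1,689.1892       3,378.3784
  2     1,875.00     1,521.7921     3,043.5841       9,130.7524
  3     1,875.00     1,370.9838     4,112.9515      16,451.8061
  4     1,875.00     1,235.1206     4,940.4823      24,702.4115
  5     1,875.00     1,112.7212     5,563.6062      33,381.6372
  6     1,875.00     1,002.4516     6,014.7094      42,102.9658
  7    26,875.00    12,944.5698    90,611.9885     724,895.9084
  Σ                 20,876.8283   115,976.5113     854,043.8598
P = 20,876.8283.
Convexity = Σ t(t+1)·PV / [P·(1+y)²] = 854,043.8598 / (20,876.8283 × 1.232100) = 33.20242.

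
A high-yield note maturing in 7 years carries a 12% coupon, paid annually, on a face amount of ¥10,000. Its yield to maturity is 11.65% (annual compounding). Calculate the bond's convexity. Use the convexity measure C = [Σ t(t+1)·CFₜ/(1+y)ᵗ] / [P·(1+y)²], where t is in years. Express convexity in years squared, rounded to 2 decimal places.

29.25

With y = 0.1165:
  t   CF        PV=CF/(1+0.1165)^t    t·PV        t(t+1)·PV
  1     1,200.00     1,074.7873     1,074.7873       2,149.5746
  2     1,200.00       962.6398     1,925.2795       5,775.8385
  3     1,200.00       862.1941     2,586.5824      10,346.3296
  4     1,200.00       772.2294     3,088.9176      15,444.5882
  5     1,200.00       691.6520     3,458.2598      20,749.5587
  6     1,200.00       619.4823     3,716.8936      26,018.2554
  7    11,200.00     5,178.5352    36,249.7462     289,997.9700
  Σ                 10,161.5200    52,100.4665     370,482.1149
P = 10,161.5200.
Convexity = Σ t(t+1)·PV / [P·(1+y)²] = 370,482.1149 / (10,161.5200 × 1.246572) = 29.24766.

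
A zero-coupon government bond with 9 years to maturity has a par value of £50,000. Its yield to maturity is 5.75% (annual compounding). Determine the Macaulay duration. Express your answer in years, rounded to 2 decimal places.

A zero-coupon bond has a single cash flow at maturity, so its Macaulay duration equals its maturity: 9 years.

9.00 years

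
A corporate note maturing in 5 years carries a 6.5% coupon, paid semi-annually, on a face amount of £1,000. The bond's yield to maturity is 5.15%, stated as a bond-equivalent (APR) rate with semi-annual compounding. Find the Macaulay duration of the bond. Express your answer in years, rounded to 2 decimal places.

Periodic yield y = 0.02575. Discount each cash flow and weight by its period:
  t   CF        PV=CF/(1+0.02575)^t    t·PV
  1        32.50        31.6841        31.6841
  2        32.50        30.8887        61.7775
  3        32.50        30.1133        90.3400
  4        32.50        29.3574       117.4295
  5        32.50        28.6204       143.1020
  6        32.50        27.9019       167.4116
  7        32.50        27.2015       190.4104
  8        32.50        26.5186       212.1491
  9        32.50        25.8529       232.6763
  10    1,032.50       800.7092     8,007.0917
  Σ                  1,058.8481     9,254.0722
Price P = Σ PV = 1,058.8481.
Macaulay duration = Σ(t·PV) / P = 9,254.0722 / 1,058.8481 = 8.73975 half-year periods.
In years: 8.73975 / 2 = 4.36988 years.

4.37 years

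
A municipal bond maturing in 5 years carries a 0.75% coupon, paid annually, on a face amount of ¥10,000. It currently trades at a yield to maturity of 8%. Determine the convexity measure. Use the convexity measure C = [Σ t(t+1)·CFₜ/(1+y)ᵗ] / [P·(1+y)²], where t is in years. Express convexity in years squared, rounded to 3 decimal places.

25.104

With y = 0.08:
  t   CF        PV=CF/(1+0.08)^t    t·PV        t(t+1)·PV
  1        75.00        69.4444        69.4444         138.8889
  2        75.00        64.3004       128.6008         385.8025
  3        75.00        59.5374       178.6123         714.4490
  4        75.00        55.1272       220.5090       1,102.5448
  5    10,075.00     6,856.8757    34,284.3786     205,706.2713
  Σ                  7,105.2852    34,881.5450     208,047.9565
P = 7,105.2852.
Convexity = Σ t(t+1)·PV / [P·(1+y)²] = 208,047.9565 / (7,105.2852 × 1.166400) = 25.10351.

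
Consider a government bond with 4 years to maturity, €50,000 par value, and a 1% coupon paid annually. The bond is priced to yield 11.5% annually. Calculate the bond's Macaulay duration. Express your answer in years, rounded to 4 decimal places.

3.9259 years

Periodic yield y = 0.115. Discount each cash flow and weight by its year:
  t   CF        PV=CF/(1+0.115)^t    t·PV
  1       500.00       448.4305       448.4305
  2       500.00       402.1798       804.3596
  3       500.00       360.6994     1,082.0982
  4    50,500.00    32,673.2179   130,692.8714
  Σ                 33,884.5276   133,027.7597
Price P = Σ PV = 33,884.5276.
Macaulay duration = Σ(t·PV) / P = 133,027.7597 / 33,884.5276 = 3.92591 years.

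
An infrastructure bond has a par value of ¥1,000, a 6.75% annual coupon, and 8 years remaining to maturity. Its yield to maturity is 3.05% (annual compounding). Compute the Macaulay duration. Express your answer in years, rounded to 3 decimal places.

6.627 years

Periodic yield y = 0.0305. Discount each cash flow and weight by its year:
  t   CF        PV=CF/(1+0.0305)^t    t·PV
  1        67.50        65.5022        65.5022
  2        67.50        63.5635       127.1270
  3        67.50        61.6822       185.0466
  4        67.50        59.8566       239.4263
  5        67.50        58.0850       290.4249
  6        67.50        56.3658       338.1949
  7        67.50        54.6975       382.8828
  8     1,067.50       839.4289     6,715.4312
  Σ                  1,259.1817     8,344.0357
Price P = Σ PV = 1,259.1817.
Macaulay duration = Σ(t·PV) / P = 8,344.0357 / 1,259.1817 = 6.62655 years.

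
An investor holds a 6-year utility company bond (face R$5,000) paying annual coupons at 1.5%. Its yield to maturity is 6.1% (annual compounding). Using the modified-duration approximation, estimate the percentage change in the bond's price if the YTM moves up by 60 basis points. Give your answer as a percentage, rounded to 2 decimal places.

Periodic yield y = 0.061. Modified duration first:
  t   CF        PV=CF/(1+0.061)^t    t·PV
  1        75.00        70.6880        70.6880
  2        75.00        66.6240       133.2479
  3        75.00        62.7936       188.3807
  4        75.00        59.1834       236.7335
  5        75.00        55.7807       278.9037
  6     5,075.00     3,557.4905    21,344.9427
  Σ                  3,872.5601    22,252.8966
P = 3,872.5601; D_Mac = 5.74630 yrs; D_mod = 5.74630/(1+0.061) = 5.41593 yrs.
ΔP/P ≈ -D_mod · Δy = -5.41593 × (+0.006) = -0.032496 = -3.2496%.

-3.25%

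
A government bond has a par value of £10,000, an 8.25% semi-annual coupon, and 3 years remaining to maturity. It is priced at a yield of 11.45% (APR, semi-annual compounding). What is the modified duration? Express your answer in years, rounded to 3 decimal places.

2.558 years

Periodic yield y = 0.05725. First find Macaulay duration:
  t   CF        PV=CF/(1+0.05725)^t    t·PV
  1       412.50       390.1632       390.1632
  2       412.50       369.0359       738.0717
  3       412.50       349.0526     1,047.1578
  4       412.50       330.1514     1,320.6057
  5       412.50       312.2738     1,561.3688
  6    10,412.50     7,455.7073    44,734.2440
  Σ                  9,206.3841    49,791.6111
P = 9,206.3841; Macaulay duration = 49,791.6111 / 9,206.3841 = 5.40838 half-year periods = 2.70419 years.
Modified duration = D_Mac / (1 + y) = 2.70419 / 1.05725 = 2.55776 years.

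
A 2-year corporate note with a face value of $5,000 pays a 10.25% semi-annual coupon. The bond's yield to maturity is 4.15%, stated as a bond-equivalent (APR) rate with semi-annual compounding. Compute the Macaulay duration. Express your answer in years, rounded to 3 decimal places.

Periodic yield y = 0.02075. Discount each cash flow and weight by its period:
  t   CF        PV=CF/(1+0.02075)^t    t·PV
  1       256.25       251.0409       251.0409
  2       256.25       245.9377       491.8754
  3       256.25       240.9382       722.8147
  4     5,256.25     4,841.7065    19,366.8260
  Σ                  5,579.6233    20,832.5569
Price P = Σ PV = 5,579.6233.
Macaulay duration = Σ(t·PV) / P = 20,832.5569 / 5,579.6233 = 3.73369 half-year periods.
In years: 3.73369 / 2 = 1.86684 years.

1.867 years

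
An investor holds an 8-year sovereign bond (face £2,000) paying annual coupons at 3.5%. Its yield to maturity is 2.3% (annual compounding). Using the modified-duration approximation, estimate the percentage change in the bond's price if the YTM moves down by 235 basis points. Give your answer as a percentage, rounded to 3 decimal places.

+16.441%

Periodic yield y = 0.023. Modified duration first:
  t   CF        PV=CF/(1+0.023)^t    t·PV
  1        70.00        68.4262        68.4262
  2        70.00        66.8878       133.7756
  3        70.00        65.3839       196.1518
  4        70.00        63.9139       255.6557
  5        70.00        62.4770       312.3848
  6        70.00        61.0723       366.4338
  7        70.00        59.6992       417.8945
  8     2,070.00     1,725.6999    13,805.5993
  Σ                  2,173.5602    15,556.3216
P = 2,173.5602; D_Mac = 7.15707 yrs; D_mod = 7.15707/(1+0.023) = 6.99616 yrs.
ΔP/P ≈ -D_mod · Δy = -6.99616 × (-0.0235) = +0.164410 = +16.4410%.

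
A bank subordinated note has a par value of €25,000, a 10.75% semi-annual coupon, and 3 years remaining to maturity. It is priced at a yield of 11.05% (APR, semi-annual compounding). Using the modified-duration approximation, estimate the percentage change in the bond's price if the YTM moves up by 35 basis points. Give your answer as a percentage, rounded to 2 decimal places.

-0.88%

Periodic yield y = 0.05525. Modified duration first:
  t   CF        PV=CF/(1+0.05525)^t    t·PV
  1     1,343.75     1,273.3949     1,273.3949
  2     1,343.75     1,206.7235     2,413.4469
  3     1,343.75     1,143.5427     3,430.6282
  4     1,343.75     1,083.6700     4,334.6798
  5     1,343.75     1,026.9320     5,134.6598
  6    26,343.75    19,078.5529   114,471.3176
  Σ                 24,812.8160   131,058.1273
P = 24,812.8160; D_Mac = 5.28187 half-year periods = 2.64094 yrs; D_mod = 2.64094/(1+0.05525) = 2.50266 yrs.
ΔP/P ≈ -D_mod · Δy = -2.50266 × (+0.0035) = -0.008759 = -0.8759%.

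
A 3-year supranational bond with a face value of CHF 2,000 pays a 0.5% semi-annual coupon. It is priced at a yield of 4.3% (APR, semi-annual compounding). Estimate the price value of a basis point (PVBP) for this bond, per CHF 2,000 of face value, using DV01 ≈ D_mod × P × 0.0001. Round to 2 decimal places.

Periodic yield y = 0.0215.
  t   CF        PV=CF/(1+0.0215)^t    t·PV
  1         5.00         4.8948         4.8948
  2         5.00         4.7917         9.5835
  3         5.00         4.6909        14.0727
  4         5.00         4.5922        18.3686
  5         5.00         4.4955        22.4775
  6     2,005.00     1,764.7539    10,588.5234
  Σ                  1,788.2189    10,657.9204
P = 1,788.2189; D_Mac = 5.96008 half-year periods = 2.98004 yrs; D_mod = 2.91732 yrs.
DV01 ≈ 2.91732 × 1,788.2189 × 0.0001 = 0.521680.

CHF 0.52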